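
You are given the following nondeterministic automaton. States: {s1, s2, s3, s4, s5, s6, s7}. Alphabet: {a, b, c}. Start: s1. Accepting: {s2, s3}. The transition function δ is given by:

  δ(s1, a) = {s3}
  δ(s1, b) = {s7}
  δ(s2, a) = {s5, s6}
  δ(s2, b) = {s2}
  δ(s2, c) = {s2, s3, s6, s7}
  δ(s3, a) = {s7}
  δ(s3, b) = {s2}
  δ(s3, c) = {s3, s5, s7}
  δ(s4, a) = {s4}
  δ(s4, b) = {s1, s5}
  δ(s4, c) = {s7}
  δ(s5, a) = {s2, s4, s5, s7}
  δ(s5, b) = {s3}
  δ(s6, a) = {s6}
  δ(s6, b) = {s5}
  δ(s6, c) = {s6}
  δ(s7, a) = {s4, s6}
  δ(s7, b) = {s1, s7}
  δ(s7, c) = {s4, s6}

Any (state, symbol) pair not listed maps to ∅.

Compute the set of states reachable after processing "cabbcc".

∅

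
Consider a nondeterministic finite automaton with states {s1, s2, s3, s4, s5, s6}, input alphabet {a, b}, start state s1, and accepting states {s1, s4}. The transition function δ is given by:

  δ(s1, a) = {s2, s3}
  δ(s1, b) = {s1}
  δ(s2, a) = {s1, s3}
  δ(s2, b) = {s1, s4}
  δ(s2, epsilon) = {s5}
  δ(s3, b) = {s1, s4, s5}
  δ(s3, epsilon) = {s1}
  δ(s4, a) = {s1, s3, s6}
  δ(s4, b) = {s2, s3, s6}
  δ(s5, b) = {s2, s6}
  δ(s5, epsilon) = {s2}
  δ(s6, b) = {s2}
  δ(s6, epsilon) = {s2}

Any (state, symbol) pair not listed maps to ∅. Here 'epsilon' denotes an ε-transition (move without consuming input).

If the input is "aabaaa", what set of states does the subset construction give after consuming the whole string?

{s1, s2, s3, s5}

Start in {s1}.
Read 'a': {s1} → {s1, s2, s3, s5}.
Read 'a': {s1, s2, s3, s5} → {s1, s2, s3, s5}.
Read 'b': {s1, s2, s3, s5} → {s1, s2, s4, s5, s6}.
Read 'a': {s1, s2, s4, s5, s6} → {s1, s2, s3, s5, s6}.
Read 'a': {s1, s2, s3, s5, s6} → {s1, s2, s3, s5}.
Read 'a': {s1, s2, s3, s5} → {s1, s2, s3, s5}.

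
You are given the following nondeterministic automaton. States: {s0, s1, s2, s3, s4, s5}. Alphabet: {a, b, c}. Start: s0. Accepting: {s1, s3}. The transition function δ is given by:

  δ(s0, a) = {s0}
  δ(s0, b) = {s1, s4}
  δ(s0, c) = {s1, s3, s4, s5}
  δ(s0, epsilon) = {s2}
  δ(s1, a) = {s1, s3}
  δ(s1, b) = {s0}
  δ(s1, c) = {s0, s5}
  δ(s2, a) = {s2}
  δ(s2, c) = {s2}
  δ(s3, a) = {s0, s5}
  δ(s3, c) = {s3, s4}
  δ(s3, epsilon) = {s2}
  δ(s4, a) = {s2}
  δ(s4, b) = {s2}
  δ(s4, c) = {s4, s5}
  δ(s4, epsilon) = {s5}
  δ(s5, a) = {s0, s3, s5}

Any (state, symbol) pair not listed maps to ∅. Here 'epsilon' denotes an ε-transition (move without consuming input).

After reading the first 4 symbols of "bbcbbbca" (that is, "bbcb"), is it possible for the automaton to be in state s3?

No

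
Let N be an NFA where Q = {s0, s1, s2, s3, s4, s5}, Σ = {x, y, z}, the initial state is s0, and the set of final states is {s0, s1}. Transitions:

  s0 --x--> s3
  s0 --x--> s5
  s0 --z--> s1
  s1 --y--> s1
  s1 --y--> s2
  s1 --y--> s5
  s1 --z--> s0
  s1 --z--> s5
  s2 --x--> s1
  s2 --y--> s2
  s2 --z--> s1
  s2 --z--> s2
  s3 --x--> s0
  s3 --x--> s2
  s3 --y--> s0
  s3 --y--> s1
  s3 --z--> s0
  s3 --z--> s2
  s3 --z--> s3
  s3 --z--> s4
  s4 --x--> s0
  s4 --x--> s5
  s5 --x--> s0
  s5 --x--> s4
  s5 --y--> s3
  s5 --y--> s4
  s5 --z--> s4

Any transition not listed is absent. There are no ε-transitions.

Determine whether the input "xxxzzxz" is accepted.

Yes

Start in {s0}.
Read 'x': s0→{s3, s5}; now {s3, s5}.
Read 'x': s3→{s0, s2}, s5→{s0, s4}; now {s0, s2, s4}.
Read 'x': s0→{s3, s5}, s2→{s1}, s4→{s0, s5}; now {s0, s1, s3, s5}.
Read 'z': s0→{s1}, s1→{s0, s5}, s3→{s0, s2, s3, s4}, s5→{s4}; now {s0, s1, s2, s3, s4, s5}.
Read 'z': s0→{s1}, s1→{s0, s5}, s2→{s1, s2}, s3→{s0, s2, s3, s4}, s4→∅, s5→{s4}; now {s0, s1, s2, s3, s4, s5}.
Read 'x': s0→{s3, s5}, s1→∅, s2→{s1}, s3→{s0, s2}, s4→{s0, s5}, s5→{s0, s4}; now {s0, s1, s2, s3, s4, s5}.
Read 'z': s0→{s1}, s1→{s0, s5}, s2→{s1, s2}, s3→{s0, s2, s3, s4}, s4→∅, s5→{s4}; now {s0, s1, s2, s3, s4, s5}.
The final set {s0, s1, s2, s3, s4, s5} contains the accepting states s0, s1.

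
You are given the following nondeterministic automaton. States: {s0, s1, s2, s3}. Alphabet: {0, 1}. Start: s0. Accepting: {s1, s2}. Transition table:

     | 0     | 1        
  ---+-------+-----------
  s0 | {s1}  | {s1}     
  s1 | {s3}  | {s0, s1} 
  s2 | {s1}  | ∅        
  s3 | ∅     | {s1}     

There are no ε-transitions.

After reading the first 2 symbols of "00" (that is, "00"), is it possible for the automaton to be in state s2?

Start in {s0}.
Read '0': {s0} → {s1}.
Read '0': {s1} → {s3}.
State s2 is not in {s3}.

No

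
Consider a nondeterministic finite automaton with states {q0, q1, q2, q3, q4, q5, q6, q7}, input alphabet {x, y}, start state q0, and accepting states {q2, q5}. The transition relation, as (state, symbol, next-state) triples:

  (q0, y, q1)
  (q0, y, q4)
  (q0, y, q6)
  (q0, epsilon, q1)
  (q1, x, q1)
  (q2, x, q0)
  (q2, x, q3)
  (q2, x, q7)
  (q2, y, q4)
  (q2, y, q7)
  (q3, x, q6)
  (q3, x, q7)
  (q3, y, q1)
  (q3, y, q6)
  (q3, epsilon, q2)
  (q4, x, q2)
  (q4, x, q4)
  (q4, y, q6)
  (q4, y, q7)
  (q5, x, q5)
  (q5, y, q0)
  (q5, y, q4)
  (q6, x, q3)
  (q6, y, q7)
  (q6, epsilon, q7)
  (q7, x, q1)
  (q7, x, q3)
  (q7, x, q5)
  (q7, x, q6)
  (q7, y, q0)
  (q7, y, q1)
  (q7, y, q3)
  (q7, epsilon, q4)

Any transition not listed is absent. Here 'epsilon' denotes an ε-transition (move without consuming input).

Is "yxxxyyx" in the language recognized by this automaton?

Start: ε-closure({q0}) = {q0, q1}.
Read 'y': {q0, q1} → {q1, q4, q6, q7}.
Read 'x': {q1, q4, q6, q7} → {q1, q2, q3, q4, q5, q6, q7}.
Read 'x': {q1, q2, q3, q4, q5, q6, q7} → {q0, q1, q2, q3, q4, q5, q6, q7}.
Read 'x': {q0, q1, q2, q3, q4, q5, q6, q7} → {q0, q1, q2, q3, q4, q5, q6, q7}.
Read 'y': {q0, q1, q2, q3, q4, q5, q6, q7} → {q0, q1, q2, q3, q4, q6, q7}.
Read 'y': {q0, q1, q2, q3, q4, q6, q7} → {q0, q1, q2, q3, q4, q6, q7}.
Read 'x': {q0, q1, q2, q3, q4, q6, q7} → {q0, q1, q2, q3, q4, q5, q6, q7}.
The final set {q0, q1, q2, q3, q4, q5, q6, q7} contains the accepting states q2, q5.

Yes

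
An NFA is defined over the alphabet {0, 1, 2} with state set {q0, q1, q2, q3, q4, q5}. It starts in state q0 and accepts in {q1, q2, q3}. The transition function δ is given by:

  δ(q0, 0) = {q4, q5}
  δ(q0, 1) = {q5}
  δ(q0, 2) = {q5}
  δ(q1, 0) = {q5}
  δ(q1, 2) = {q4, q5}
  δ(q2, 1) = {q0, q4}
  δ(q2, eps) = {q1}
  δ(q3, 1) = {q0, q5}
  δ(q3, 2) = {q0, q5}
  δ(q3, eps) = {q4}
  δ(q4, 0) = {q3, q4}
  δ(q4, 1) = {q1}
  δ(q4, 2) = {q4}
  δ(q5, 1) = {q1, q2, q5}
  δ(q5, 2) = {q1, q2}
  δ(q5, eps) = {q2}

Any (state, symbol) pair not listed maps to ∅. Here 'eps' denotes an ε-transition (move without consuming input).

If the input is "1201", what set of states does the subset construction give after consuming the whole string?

{q0, q1, q2, q4, q5}

Start in {q0}.
Read '1': q0→{q5}; union {q5}; ε-closure = {q1, q2, q5}.
Read '2': q1→{q4, q5}, q2→∅, q5→{q1, q2}; now {q1, q2, q4, q5}.
Read '0': q1→{q5}, q2→∅, q4→{q3, q4}, q5→∅; union {q3, q4, q5}; ε-closure = {q1, q2, q3, q4, q5}.
Read '1': q1→∅, q2→{q0, q4}, q3→{q0, q5}, q4→{q1}, q5→{q1, q2, q5}; now {q0, q1, q2, q4, q5}.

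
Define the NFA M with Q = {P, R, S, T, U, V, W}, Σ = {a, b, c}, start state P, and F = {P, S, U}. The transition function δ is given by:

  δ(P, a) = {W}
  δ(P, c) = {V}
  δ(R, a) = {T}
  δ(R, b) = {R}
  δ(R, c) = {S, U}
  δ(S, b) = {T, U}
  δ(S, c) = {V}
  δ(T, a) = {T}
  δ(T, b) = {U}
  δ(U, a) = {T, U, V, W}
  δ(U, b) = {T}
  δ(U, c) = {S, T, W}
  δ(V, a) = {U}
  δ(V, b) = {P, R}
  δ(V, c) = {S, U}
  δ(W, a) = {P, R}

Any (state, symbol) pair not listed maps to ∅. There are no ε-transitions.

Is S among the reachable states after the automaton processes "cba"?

No

Start in {P}.
Read 'c': P→{V}; now {V}.
Read 'b': V→{P, R}; now {P, R}.
Read 'a': P→{W}, R→{T}; now {T, W}.
State S is not in {T, W}.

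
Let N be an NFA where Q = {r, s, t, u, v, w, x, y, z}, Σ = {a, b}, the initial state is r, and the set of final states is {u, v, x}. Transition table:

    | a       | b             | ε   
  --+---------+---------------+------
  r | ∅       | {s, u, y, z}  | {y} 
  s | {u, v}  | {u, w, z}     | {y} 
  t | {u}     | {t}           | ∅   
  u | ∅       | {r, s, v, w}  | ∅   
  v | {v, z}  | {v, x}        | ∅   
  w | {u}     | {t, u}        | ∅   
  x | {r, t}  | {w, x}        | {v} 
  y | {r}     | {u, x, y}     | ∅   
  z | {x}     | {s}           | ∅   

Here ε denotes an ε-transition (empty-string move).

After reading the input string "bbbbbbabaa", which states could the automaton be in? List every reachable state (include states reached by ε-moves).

Start: ε-closure({r}) = {r, y}.
Read 'b': r→{s, u, y, z}, y→{u, x, y}; union {s, u, x, y, z}; ε-closure = {s, u, v, x, y, z}.
Read 'b': s→{u, w, z}, u→{r, s, v, w}, v→{v, x}, x→{w, x}, y→{u, x, y}, z→{s}; now {r, s, u, v, w, x, y, z}.
Read 'b': r→{s, u, y, z}, s→{u, w, z}, u→{r, s, v, w}, v→{v, x}, w→{t, u}, x→{w, x}, y→{u, x, y}, z→{s}; now {r, s, t, u, v, w, x, y, z}.
Read 'b': r→{s, u, y, z}, s→{u, w, z}, t→{t}, u→{r, s, v, w}, v→{v, x}, w→{t, u}, x→{w, x}, y→{u, x, y}, z→{s}; now {r, s, t, u, v, w, x, y, z}.
Read 'b': r→{s, u, y, z}, s→{u, w, z}, t→{t}, u→{r, s, v, w}, v→{v, x}, w→{t, u}, x→{w, x}, y→{u, x, y}, z→{s}; now {r, s, t, u, v, w, x, y, z}.
Read 'b': r→{s, u, y, z}, s→{u, w, z}, t→{t}, u→{r, s, v, w}, v→{v, x}, w→{t, u}, x→{w, x}, y→{u, x, y}, z→{s}; now {r, s, t, u, v, w, x, y, z}.
Read 'a': r→∅, s→{u, v}, t→{u}, u→∅, v→{v, z}, w→{u}, x→{r, t}, y→{r}, z→{x}; union {r, t, u, v, x, z}; ε-closure = {r, t, u, v, x, y, z}.
Read 'b': r→{s, u, y, z}, t→{t}, u→{r, s, v, w}, v→{v, x}, x→{w, x}, y→{u, x, y}, z→{s}; now {r, s, t, u, v, w, x, y, z}.
Read 'a': r→∅, s→{u, v}, t→{u}, u→∅, v→{v, z}, w→{u}, x→{r, t}, y→{r}, z→{x}; union {r, t, u, v, x, z}; ε-closure = {r, t, u, v, x, y, z}.
Read 'a': r→∅, t→{u}, u→∅, v→{v, z}, x→{r, t}, y→{r}, z→{x}; union {r, t, u, v, x, z}; ε-closure = {r, t, u, v, x, y, z}.

{r, t, u, v, x, y, z}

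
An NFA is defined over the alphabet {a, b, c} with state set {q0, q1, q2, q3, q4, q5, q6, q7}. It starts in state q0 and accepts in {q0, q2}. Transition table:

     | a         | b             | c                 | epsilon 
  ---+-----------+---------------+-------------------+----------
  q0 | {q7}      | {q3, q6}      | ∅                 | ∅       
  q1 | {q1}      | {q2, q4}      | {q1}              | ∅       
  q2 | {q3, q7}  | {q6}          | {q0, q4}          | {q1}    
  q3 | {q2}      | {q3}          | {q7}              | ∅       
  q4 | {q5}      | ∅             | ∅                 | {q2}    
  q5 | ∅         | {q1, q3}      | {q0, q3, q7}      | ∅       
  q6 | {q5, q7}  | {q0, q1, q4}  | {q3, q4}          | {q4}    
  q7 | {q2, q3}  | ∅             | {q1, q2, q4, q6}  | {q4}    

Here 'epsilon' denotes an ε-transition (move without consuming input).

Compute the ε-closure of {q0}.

Begin with {q0}.
No ε-moves leave this set, so the closure equals the set itself.

{q0}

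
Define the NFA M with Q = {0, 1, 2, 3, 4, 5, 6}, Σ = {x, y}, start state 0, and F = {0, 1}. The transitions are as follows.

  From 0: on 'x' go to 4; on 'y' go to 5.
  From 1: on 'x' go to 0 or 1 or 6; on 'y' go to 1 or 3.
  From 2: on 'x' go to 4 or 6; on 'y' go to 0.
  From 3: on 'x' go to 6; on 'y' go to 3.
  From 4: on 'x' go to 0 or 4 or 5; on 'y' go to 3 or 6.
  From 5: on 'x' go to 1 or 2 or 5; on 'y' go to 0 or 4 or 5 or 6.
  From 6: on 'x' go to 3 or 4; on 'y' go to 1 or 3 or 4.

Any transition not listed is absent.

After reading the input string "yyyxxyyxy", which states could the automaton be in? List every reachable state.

Start in {0}.
Read 'y': {0} → {5}.
Read 'y': {5} → {0, 4, 5, 6}.
Read 'y': {0, 4, 5, 6} → {0, 1, 3, 4, 5, 6}.
Read 'x': {0, 1, 3, 4, 5, 6} → {0, 1, 2, 3, 4, 5, 6}.
Read 'x': {0, 1, 2, 3, 4, 5, 6} → {0, 1, 2, 3, 4, 5, 6}.
Read 'y': {0, 1, 2, 3, 4, 5, 6} → {0, 1, 3, 4, 5, 6}.
Read 'y': {0, 1, 3, 4, 5, 6} → {0, 1, 3, 4, 5, 6}.
Read 'x': {0, 1, 3, 4, 5, 6} → {0, 1, 2, 3, 4, 5, 6}.
Read 'y': {0, 1, 2, 3, 4, 5, 6} → {0, 1, 3, 4, 5, 6}.

{0, 1, 3, 4, 5, 6}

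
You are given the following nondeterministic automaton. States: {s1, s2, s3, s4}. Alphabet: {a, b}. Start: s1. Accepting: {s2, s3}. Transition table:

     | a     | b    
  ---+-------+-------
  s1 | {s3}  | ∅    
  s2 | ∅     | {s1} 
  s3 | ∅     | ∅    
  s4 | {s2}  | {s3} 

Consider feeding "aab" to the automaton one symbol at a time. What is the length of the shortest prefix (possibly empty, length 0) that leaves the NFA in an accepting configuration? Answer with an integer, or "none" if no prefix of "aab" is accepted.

Start in {s1}.
Read 'a': s1→{s3}; now {s3}.
None of the earlier sets intersect F, but {s3} does.

1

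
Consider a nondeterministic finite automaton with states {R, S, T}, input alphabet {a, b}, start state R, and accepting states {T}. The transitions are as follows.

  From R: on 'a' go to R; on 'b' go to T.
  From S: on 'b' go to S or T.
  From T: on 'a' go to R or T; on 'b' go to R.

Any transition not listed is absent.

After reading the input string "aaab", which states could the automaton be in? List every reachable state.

{T}

Start in {R}.
Read 'a': R→{R}; now {R}.
Read 'a': R→{R}; now {R}.
Read 'a': R→{R}; now {R}.
Read 'b': R→{T}; now {T}.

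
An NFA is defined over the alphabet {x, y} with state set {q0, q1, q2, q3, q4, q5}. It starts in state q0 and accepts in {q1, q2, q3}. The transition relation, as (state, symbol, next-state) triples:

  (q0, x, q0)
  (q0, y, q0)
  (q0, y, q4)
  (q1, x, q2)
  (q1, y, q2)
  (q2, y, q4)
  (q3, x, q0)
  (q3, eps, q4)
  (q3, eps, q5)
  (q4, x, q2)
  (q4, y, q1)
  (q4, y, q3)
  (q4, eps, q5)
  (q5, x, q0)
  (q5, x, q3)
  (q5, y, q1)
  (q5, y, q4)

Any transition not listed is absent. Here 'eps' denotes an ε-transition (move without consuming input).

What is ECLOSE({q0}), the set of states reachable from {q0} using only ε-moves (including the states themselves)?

{q0}

Begin with {q0}.
No ε-moves leave this set, so the closure equals the set itself.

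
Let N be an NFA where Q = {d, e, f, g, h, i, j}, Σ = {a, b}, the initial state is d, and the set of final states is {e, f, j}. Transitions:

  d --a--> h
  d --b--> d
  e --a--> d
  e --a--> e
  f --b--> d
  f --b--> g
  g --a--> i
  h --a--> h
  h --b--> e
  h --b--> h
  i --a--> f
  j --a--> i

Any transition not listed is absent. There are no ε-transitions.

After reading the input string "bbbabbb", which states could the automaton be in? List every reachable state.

{e, h}

Start in {d}.
Read 'b': {d} → {d}.
Read 'b': {d} → {d}.
Read 'b': {d} → {d}.
Read 'a': {d} → {h}.
Read 'b': {h} → {e, h}.
Read 'b': {e, h} → {e, h}.
Read 'b': {e, h} → {e, h}.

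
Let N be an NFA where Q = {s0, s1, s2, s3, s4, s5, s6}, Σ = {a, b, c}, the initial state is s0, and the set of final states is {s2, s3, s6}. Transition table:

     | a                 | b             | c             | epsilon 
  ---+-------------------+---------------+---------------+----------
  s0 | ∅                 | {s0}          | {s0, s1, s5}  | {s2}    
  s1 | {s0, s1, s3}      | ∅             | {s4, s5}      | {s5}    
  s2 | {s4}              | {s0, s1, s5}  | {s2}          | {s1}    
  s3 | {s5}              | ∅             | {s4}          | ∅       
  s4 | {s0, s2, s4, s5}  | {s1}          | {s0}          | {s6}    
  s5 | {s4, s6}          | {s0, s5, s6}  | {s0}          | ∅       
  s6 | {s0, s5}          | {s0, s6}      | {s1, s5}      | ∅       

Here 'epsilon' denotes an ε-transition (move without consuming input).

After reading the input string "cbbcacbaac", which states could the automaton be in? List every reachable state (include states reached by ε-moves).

Start: ε-closure({s0}) = {s0, s1, s2, s5}.
Read 'c': s0→{s0, s1, s5}, s1→{s4, s5}, s2→{s2}, s5→{s0}; union {s0, s1, s2, s4, s5}; ε-closure = {s0, s1, s2, s4, s5, s6}.
Read 'b': s0→{s0}, s1→∅, s2→{s0, s1, s5}, s4→{s1}, s5→{s0, s5, s6}, s6→{s0, s6}; union {s0, s1, s5, s6}; ε-closure = {s0, s1, s2, s5, s6}.
Read 'b': s0→{s0}, s1→∅, s2→{s0, s1, s5}, s5→{s0, s5, s6}, s6→{s0, s6}; union {s0, s1, s5, s6}; ε-closure = {s0, s1, s2, s5, s6}.
Read 'c': s0→{s0, s1, s5}, s1→{s4, s5}, s2→{s2}, s5→{s0}, s6→{s1, s5}; union {s0, s1, s2, s4, s5}; ε-closure = {s0, s1, s2, s4, s5, s6}.
Read 'a': s0→∅, s1→{s0, s1, s3}, s2→{s4}, s4→{s0, s2, s4, s5}, s5→{s4, s6}, s6→{s0, s5}; now {s0, s1, s2, s3, s4, s5, s6}.
Read 'c': s0→{s0, s1, s5}, s1→{s4, s5}, s2→{s2}, s3→{s4}, s4→{s0}, s5→{s0}, s6→{s1, s5}; union {s0, s1, s2, s4, s5}; ε-closure = {s0, s1, s2, s4, s5, s6}.
Read 'b': s0→{s0}, s1→∅, s2→{s0, s1, s5}, s4→{s1}, s5→{s0, s5, s6}, s6→{s0, s6}; union {s0, s1, s5, s6}; ε-closure = {s0, s1, s2, s5, s6}.
Read 'a': s0→∅, s1→{s0, s1, s3}, s2→{s4}, s5→{s4, s6}, s6→{s0, s5}; union {s0, s1, s3, s4, s5, s6}; ε-closure = {s0, s1, s2, s3, s4, s5, s6}.
Read 'a': s0→∅, s1→{s0, s1, s3}, s2→{s4}, s3→{s5}, s4→{s0, s2, s4, s5}, s5→{s4, s6}, s6→{s0, s5}; now {s0, s1, s2, s3, s4, s5, s6}.
Read 'c': s0→{s0, s1, s5}, s1→{s4, s5}, s2→{s2}, s3→{s4}, s4→{s0}, s5→{s0}, s6→{s1, s5}; union {s0, s1, s2, s4, s5}; ε-closure = {s0, s1, s2, s4, s5, s6}.

{s0, s1, s2, s4, s5, s6}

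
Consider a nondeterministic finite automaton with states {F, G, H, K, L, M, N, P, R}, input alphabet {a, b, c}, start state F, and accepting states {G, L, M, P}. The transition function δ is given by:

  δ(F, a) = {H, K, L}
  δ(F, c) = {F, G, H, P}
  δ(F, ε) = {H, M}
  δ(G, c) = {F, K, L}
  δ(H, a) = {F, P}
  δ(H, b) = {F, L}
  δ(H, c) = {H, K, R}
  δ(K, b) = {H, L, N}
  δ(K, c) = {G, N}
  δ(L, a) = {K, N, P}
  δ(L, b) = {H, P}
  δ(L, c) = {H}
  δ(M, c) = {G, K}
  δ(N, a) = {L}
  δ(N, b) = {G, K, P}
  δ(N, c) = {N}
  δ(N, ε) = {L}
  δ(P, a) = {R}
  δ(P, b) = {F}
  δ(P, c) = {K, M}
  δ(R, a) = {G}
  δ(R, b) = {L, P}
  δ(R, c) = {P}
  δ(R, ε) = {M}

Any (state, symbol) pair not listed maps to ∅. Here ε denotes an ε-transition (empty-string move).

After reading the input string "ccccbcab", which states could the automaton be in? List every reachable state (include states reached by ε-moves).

{F, G, H, K, L, M, N, P}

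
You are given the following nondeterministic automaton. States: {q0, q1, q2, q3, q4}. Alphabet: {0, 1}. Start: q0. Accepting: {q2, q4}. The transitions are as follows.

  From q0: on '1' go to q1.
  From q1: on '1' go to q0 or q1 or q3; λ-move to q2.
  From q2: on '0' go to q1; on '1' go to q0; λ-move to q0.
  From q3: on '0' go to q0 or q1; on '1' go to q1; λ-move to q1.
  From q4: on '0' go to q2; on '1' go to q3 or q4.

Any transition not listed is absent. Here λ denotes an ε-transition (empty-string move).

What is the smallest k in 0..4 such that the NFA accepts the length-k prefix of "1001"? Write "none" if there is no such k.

Start in {q0}.
Read '1': {q0} → {q0, q1, q2}.
None of the earlier sets intersect F, but {q0, q1, q2} does.

1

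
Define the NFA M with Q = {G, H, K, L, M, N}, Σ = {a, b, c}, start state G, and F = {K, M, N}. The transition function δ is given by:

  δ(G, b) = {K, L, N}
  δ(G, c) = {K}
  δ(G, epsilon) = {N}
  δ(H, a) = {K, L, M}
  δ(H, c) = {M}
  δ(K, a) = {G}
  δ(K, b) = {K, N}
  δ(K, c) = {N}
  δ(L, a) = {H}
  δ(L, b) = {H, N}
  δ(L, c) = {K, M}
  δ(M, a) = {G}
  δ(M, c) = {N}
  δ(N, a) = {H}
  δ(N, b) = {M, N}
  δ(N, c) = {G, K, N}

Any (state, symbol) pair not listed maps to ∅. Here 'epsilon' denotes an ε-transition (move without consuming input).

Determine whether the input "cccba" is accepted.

Start: ε-closure({G}) = {G, N}.
Read 'c': {G, N} → {G, K, N}.
Read 'c': {G, K, N} → {G, K, N}.
Read 'c': {G, K, N} → {G, K, N}.
Read 'b': {G, K, N} → {K, L, M, N}.
Read 'a': {K, L, M, N} → {G, H, N}.
The final set {G, H, N} contains the accepting state N.

Yes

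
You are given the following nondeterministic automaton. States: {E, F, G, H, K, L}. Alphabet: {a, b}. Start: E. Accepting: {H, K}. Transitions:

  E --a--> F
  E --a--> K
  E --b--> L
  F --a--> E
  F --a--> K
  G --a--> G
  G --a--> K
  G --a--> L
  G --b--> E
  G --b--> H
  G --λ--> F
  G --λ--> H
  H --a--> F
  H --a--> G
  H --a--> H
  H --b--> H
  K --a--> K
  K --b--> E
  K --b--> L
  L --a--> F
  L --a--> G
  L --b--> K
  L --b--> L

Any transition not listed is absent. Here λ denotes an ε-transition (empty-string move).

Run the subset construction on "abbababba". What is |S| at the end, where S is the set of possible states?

Start in {E}.
Read 'a': {E} → {F, K}.
Read 'b': {F, K} → {E, L}.
Read 'b': {E, L} → {K, L}.
Read 'a': {K, L} → {F, G, H, K}.
Read 'b': {F, G, H, K} → {E, H, L}.
Read 'a': {E, H, L} → {F, G, H, K}.
Read 'b': {F, G, H, K} → {E, H, L}.
Read 'b': {E, H, L} → {H, K, L}.
Read 'a': {H, K, L} → {F, G, H, K}.
That set has 4 states.

4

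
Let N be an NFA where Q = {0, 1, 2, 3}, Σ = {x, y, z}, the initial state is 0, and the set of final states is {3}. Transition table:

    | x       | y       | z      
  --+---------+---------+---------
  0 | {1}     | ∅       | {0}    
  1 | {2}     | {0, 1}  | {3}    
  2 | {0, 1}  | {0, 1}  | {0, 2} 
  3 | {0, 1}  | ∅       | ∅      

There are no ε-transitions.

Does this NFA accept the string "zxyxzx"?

Start in {0}.
Read 'z': 0→{0}; now {0}.
Read 'x': 0→{1}; now {1}.
Read 'y': 1→{0, 1}; now {0, 1}.
Read 'x': 0→{1}, 1→{2}; now {1, 2}.
Read 'z': 1→{3}, 2→{0, 2}; now {0, 2, 3}.
Read 'x': 0→{1}, 2→{0, 1}, 3→{0, 1}; now {0, 1}.
The final set {0, 1} contains no accepting state.

No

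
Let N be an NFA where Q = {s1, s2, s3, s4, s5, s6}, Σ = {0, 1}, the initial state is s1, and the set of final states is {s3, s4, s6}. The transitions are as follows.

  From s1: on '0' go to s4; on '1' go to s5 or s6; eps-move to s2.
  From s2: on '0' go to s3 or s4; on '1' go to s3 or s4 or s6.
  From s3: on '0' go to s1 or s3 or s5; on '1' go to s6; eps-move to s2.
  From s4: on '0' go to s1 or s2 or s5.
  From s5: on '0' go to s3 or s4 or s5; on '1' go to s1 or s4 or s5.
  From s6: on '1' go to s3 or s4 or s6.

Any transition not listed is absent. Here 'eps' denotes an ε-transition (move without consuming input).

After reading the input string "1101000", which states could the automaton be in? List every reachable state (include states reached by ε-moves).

Start: ε-closure({s1}) = {s1, s2}.
Read '1': {s1, s2} → {s2, s3, s4, s5, s6}.
Read '1': {s2, s3, s4, s5, s6} → {s1, s2, s3, s4, s5, s6}.
Read '0': {s1, s2, s3, s4, s5, s6} → {s1, s2, s3, s4, s5}.
Read '1': {s1, s2, s3, s4, s5} → {s1, s2, s3, s4, s5, s6}.
Read '0': {s1, s2, s3, s4, s5, s6} → {s1, s2, s3, s4, s5}.
Read '0': {s1, s2, s3, s4, s5} → {s1, s2, s3, s4, s5}.
Read '0': {s1, s2, s3, s4, s5} → {s1, s2, s3, s4, s5}.

{s1, s2, s3, s4, s5}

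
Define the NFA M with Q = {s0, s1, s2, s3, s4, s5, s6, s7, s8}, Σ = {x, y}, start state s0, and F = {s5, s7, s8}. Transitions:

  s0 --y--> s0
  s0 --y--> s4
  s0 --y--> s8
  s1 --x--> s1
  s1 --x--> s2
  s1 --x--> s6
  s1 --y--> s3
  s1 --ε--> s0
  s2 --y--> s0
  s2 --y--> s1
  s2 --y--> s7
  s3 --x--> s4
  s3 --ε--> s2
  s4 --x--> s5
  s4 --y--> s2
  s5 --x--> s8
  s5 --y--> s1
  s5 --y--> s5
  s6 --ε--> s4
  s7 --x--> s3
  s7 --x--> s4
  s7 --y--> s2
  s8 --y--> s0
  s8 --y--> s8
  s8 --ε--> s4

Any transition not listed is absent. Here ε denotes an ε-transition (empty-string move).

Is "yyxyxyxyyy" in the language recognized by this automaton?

Yes

Start in {s0}.
Read 'y': s0→{s0, s4, s8}; now {s0, s4, s8}.
Read 'y': s0→{s0, s4, s8}, s4→{s2}, s8→{s0, s8}; now {s0, s2, s4, s8}.
Read 'x': s0→∅, s2→∅, s4→{s5}, s8→∅; now {s5}.
Read 'y': s5→{s1, s5}; union {s1, s5}; ε-closure = {s0, s1, s5}.
Read 'x': s0→∅, s1→{s1, s2, s6}, s5→{s8}; union {s1, s2, s6, s8}; ε-closure = {s0, s1, s2, s4, s6, s8}.
Read 'y': s0→{s0, s4, s8}, s1→{s3}, s2→{s0, s1, s7}, s4→{s2}, s6→∅, s8→{s0, s8}; now {s0, s1, s2, s3, s4, s7, s8}.
Read 'x': s0→∅, s1→{s1, s2, s6}, s2→∅, s3→{s4}, s4→{s5}, s7→{s3, s4}, s8→∅; union {s1, s2, s3, s4, s5, s6}; ε-closure = {s0, s1, s2, s3, s4, s5, s6}.
Read 'y': s0→{s0, s4, s8}, s1→{s3}, s2→{s0, s1, s7}, s3→∅, s4→{s2}, s5→{s1, s5}, s6→∅; now {s0, s1, s2, s3, s4, s5, s7, s8}.
Read 'y': s0→{s0, s4, s8}, s1→{s3}, s2→{s0, s1, s7}, s3→∅, s4→{s2}, s5→{s1, s5}, s7→{s2}, s8→{s0, s8}; now {s0, s1, s2, s3, s4, s5, s7, s8}.
Read 'y': s0→{s0, s4, s8}, s1→{s3}, s2→{s0, s1, s7}, s3→∅, s4→{s2}, s5→{s1, s5}, s7→{s2}, s8→{s0, s8}; now {s0, s1, s2, s3, s4, s5, s7, s8}.
The final set {s0, s1, s2, s3, s4, s5, s7, s8} contains the accepting states s5, s7, s8.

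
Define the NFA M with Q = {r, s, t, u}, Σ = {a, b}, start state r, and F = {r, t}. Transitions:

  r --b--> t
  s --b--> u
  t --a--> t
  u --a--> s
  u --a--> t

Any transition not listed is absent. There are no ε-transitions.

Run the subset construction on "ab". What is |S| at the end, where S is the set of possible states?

Start in {r}.
Read 'a': {r} → ∅.
The set is empty and remains empty for the remaining 1 symbol.
That set has 0 states.

0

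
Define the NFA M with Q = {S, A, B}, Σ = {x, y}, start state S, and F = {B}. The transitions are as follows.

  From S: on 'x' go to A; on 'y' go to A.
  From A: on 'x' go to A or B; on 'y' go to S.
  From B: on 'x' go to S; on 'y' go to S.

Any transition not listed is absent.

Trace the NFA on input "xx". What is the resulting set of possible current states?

{A, B}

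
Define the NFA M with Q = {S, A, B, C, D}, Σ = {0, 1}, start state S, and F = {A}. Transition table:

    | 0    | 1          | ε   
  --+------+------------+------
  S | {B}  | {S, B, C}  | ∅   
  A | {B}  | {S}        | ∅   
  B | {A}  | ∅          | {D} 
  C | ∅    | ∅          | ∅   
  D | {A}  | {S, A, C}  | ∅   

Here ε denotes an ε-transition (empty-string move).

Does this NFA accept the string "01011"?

Start in {S}.
Read '0': S→{B}; union {B}; ε-closure = {B, D}.
Read '1': B→∅, D→{S, A, C}; now {S, A, C}.
Read '0': S→{B}, A→{B}, C→∅; union {B}; ε-closure = {B, D}.
Read '1': B→∅, D→{S, A, C}; now {S, A, C}.
Read '1': S→{S, B, C}, A→{S}, C→∅; union {S, B, C}; ε-closure = {S, B, C, D}.
The final set {S, B, C, D} contains no accepting state.

No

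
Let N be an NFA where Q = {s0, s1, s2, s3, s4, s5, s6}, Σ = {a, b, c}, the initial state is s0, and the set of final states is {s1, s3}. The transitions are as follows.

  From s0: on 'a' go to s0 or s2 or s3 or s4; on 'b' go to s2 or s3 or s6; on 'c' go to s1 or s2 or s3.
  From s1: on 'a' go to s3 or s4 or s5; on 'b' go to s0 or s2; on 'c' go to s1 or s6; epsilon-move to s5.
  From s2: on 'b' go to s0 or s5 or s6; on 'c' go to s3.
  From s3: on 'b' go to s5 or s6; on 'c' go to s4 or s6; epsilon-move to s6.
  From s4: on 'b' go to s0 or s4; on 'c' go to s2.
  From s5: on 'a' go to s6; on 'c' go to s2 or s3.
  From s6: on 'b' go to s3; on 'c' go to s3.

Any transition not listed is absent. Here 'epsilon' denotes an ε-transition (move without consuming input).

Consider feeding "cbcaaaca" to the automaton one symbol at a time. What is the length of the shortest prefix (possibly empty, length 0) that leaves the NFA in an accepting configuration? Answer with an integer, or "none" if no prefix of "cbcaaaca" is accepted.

Start in {s0}.
Read 'c': {s0} → {s1, s2, s3, s5, s6}.
None of the earlier sets intersect F, but {s1, s2, s3, s5, s6} does.

1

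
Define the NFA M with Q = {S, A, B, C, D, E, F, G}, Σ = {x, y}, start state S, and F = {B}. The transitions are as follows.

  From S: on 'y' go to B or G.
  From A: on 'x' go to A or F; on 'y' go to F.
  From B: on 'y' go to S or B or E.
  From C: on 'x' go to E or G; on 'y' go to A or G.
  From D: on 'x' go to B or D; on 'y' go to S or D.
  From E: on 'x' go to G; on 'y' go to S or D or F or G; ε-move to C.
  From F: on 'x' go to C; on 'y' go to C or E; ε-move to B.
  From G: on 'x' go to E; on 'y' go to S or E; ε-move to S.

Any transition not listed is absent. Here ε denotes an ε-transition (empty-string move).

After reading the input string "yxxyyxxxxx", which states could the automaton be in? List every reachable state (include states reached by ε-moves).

{S, A, B, C, D, E, F, G}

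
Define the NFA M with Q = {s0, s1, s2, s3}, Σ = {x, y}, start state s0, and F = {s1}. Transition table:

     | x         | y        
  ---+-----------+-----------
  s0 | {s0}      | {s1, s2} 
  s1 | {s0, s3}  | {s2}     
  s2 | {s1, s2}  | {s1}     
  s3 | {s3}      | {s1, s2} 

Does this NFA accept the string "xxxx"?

Start in {s0}.
Read 'x': {s0} → {s0}.
Read 'x': {s0} → {s0}.
Read 'x': {s0} → {s0}.
Read 'x': {s0} → {s0}.
The final set {s0} contains no accepting state.

No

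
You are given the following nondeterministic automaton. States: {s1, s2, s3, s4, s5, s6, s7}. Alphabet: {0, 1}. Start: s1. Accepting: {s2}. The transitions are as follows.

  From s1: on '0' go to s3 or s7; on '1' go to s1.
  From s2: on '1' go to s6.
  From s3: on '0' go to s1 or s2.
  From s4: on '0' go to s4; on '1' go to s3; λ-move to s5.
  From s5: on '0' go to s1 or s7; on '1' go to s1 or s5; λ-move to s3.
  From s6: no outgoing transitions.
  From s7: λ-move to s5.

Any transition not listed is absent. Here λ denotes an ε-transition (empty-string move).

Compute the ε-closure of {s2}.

{s2}

Begin with {s2}.
No ε-moves leave this set, so the closure equals the set itself.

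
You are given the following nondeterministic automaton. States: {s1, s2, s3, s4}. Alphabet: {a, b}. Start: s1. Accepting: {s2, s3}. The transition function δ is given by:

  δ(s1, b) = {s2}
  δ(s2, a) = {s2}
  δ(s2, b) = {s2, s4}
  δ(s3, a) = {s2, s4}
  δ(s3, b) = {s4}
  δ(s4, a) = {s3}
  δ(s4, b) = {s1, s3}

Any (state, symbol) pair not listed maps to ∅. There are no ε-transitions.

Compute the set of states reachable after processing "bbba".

Start in {s1}.
Read 'b': s1→{s2}; now {s2}.
Read 'b': s2→{s2, s4}; now {s2, s4}.
Read 'b': s2→{s2, s4}, s4→{s1, s3}; now {s1, s2, s3, s4}.
Read 'a': s1→∅, s2→{s2}, s3→{s2, s4}, s4→{s3}; now {s2, s3, s4}.

{s2, s3, s4}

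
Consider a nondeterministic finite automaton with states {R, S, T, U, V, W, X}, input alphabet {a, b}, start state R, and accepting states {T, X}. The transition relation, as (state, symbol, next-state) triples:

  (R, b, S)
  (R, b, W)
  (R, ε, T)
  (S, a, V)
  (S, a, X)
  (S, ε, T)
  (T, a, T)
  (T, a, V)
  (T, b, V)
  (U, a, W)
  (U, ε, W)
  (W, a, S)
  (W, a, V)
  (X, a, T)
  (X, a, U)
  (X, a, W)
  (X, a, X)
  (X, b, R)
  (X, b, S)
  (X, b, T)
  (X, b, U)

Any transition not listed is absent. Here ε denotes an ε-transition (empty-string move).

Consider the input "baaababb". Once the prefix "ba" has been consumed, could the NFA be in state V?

Yes

Start: ε-closure({R}) = {R, T}.
Read 'b': R→{S, W}, T→{V}; union {S, V, W}; ε-closure = {S, T, V, W}.
Read 'a': S→{V, X}, T→{T, V}, V→∅, W→{S, V}; now {S, T, V, X}.
State V is in {S, T, V, X}.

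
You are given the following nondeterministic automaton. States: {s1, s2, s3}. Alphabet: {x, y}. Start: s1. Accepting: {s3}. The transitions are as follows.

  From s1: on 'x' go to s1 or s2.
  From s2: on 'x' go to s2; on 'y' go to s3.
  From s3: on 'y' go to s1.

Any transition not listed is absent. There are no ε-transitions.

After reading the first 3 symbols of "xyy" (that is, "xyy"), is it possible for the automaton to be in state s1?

Yes

Start in {s1}.
Read 'x': {s1} → {s1, s2}.
Read 'y': {s1, s2} → {s3}.
Read 'y': {s3} → {s1}.
State s1 is in {s1}.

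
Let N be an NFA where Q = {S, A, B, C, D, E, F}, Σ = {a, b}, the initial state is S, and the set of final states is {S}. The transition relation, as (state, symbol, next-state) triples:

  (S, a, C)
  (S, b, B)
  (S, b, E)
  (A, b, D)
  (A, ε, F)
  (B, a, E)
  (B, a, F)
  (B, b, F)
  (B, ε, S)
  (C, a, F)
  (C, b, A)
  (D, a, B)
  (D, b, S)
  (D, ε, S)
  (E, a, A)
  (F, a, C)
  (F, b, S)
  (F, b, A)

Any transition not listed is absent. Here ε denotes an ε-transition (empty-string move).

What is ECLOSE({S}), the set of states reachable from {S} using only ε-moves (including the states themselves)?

{S}

Begin with {S}.
No ε-moves leave this set, so the closure equals the set itself.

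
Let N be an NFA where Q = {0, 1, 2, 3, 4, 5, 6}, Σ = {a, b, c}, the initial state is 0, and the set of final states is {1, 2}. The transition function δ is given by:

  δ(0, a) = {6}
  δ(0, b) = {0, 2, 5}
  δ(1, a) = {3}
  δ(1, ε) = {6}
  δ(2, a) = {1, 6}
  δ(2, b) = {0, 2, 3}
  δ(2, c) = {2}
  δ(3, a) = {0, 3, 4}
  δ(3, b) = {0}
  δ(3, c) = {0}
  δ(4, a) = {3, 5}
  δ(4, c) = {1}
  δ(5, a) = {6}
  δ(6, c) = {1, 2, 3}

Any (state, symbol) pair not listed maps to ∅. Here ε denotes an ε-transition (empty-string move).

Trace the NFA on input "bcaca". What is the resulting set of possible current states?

Start in {0}.
Read 'b': 0→{0, 2, 5}; now {0, 2, 5}.
Read 'c': 0→∅, 2→{2}, 5→∅; now {2}.
Read 'a': 2→{1, 6}; now {1, 6}.
Read 'c': 1→∅, 6→{1, 2, 3}; union {1, 2, 3}; ε-closure = {1, 2, 3, 6}.
Read 'a': 1→{3}, 2→{1, 6}, 3→{0, 3, 4}, 6→∅; now {0, 1, 3, 4, 6}.

{0, 1, 3, 4, 6}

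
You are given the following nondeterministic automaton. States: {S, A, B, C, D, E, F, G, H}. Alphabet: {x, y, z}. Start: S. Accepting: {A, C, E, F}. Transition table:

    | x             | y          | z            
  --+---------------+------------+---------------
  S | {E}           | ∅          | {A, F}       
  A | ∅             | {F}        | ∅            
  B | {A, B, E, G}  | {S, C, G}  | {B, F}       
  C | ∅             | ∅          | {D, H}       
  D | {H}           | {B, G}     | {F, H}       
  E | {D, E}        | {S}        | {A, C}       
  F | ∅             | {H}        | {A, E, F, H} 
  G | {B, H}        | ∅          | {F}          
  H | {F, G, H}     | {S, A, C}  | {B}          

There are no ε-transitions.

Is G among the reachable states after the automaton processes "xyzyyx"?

Yes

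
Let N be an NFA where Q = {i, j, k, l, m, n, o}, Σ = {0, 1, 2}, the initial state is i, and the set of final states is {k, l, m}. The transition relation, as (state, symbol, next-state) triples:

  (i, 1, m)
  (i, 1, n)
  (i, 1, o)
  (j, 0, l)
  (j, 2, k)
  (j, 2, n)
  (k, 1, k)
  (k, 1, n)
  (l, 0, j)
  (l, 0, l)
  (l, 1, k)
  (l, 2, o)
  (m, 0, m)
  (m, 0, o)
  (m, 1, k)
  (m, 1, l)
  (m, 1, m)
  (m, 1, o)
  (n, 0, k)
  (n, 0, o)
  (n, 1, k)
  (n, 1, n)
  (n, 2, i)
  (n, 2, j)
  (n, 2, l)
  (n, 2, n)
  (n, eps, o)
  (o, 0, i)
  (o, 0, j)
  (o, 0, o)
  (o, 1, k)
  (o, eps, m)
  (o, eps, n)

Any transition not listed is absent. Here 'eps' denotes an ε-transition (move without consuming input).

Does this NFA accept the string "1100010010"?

Start in {i}.
Read '1': i→{m, n, o}; now {m, n, o}.
Read '1': m→{k, l, m, o}, n→{k, n}, o→{k}; now {k, l, m, n, o}.
Read '0': k→∅, l→{j, l}, m→{m, o}, n→{k, o}, o→{i, j, o}; union {i, j, k, l, m, o}; ε-closure = {i, j, k, l, m, n, o}.
Read '0': i→∅, j→{l}, k→∅, l→{j, l}, m→{m, o}, n→{k, o}, o→{i, j, o}; union {i, j, k, l, m, o}; ε-closure = {i, j, k, l, m, n, o}.
Read '0': i→∅, j→{l}, k→∅, l→{j, l}, m→{m, o}, n→{k, o}, o→{i, j, o}; union {i, j, k, l, m, o}; ε-closure = {i, j, k, l, m, n, o}.
Read '1': i→{m, n, o}, j→∅, k→{k, n}, l→{k}, m→{k, l, m, o}, n→{k, n}, o→{k}; now {k, l, m, n, o}.
Read '0': k→∅, l→{j, l}, m→{m, o}, n→{k, o}, o→{i, j, o}; union {i, j, k, l, m, o}; ε-closure = {i, j, k, l, m, n, o}.
Read '0': i→∅, j→{l}, k→∅, l→{j, l}, m→{m, o}, n→{k, o}, o→{i, j, o}; union {i, j, k, l, m, o}; ε-closure = {i, j, k, l, m, n, o}.
Read '1': i→{m, n, o}, j→∅, k→{k, n}, l→{k}, m→{k, l, m, o}, n→{k, n}, o→{k}; now {k, l, m, n, o}.
Read '0': k→∅, l→{j, l}, m→{m, o}, n→{k, o}, o→{i, j, o}; union {i, j, k, l, m, o}; ε-closure = {i, j, k, l, m, n, o}.
The final set {i, j, k, l, m, n, o} contains the accepting states k, l, m.

Yes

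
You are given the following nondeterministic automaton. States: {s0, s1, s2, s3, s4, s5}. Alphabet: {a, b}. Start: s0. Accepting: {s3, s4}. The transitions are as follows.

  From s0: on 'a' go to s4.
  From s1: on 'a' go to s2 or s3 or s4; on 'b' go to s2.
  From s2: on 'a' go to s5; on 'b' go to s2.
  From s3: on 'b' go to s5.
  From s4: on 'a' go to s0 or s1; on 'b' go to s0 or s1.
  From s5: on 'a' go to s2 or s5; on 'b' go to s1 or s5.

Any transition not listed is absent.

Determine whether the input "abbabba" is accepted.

Yes

Start in {s0}.
Read 'a': s0→{s4}; now {s4}.
Read 'b': s4→{s0, s1}; now {s0, s1}.
Read 'b': s0→∅, s1→{s2}; now {s2}.
Read 'a': s2→{s5}; now {s5}.
Read 'b': s5→{s1, s5}; now {s1, s5}.
Read 'b': s1→{s2}, s5→{s1, s5}; now {s1, s2, s5}.
Read 'a': s1→{s2, s3, s4}, s2→{s5}, s5→{s2, s5}; now {s2, s3, s4, s5}.
The final set {s2, s3, s4, s5} contains the accepting states s3, s4.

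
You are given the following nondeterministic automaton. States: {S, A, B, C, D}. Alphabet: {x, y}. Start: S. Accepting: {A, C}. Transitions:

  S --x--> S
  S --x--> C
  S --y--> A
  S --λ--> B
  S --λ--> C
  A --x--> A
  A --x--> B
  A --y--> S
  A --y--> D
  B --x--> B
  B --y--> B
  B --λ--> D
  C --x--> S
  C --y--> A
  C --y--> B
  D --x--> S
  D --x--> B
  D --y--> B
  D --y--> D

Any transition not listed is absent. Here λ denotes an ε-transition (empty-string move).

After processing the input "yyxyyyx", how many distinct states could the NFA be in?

5

Start: ε-closure({S}) = {S, B, C, D}.
Read 'y': S→{A}, B→{B}, C→{A, B}, D→{B, D}; now {A, B, D}.
Read 'y': A→{S, D}, B→{B}, D→{B, D}; union {S, B, D}; ε-closure = {S, B, C, D}.
Read 'x': S→{S, C}, B→{B}, C→{S}, D→{S, B}; union {S, B, C}; ε-closure = {S, B, C, D}.
Read 'y': S→{A}, B→{B}, C→{A, B}, D→{B, D}; now {A, B, D}.
Read 'y': A→{S, D}, B→{B}, D→{B, D}; union {S, B, D}; ε-closure = {S, B, C, D}.
Read 'y': S→{A}, B→{B}, C→{A, B}, D→{B, D}; now {A, B, D}.
Read 'x': A→{A, B}, B→{B}, D→{S, B}; union {S, A, B}; ε-closure = {S, A, B, C, D}.
That set has 5 states.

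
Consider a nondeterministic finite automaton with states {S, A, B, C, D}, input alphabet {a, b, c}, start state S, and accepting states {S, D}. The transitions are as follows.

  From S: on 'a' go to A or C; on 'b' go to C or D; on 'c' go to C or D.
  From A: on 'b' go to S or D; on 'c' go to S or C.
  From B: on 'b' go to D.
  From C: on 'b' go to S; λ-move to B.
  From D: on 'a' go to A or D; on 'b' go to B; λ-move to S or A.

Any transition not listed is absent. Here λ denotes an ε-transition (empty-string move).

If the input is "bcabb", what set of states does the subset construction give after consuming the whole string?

{S, A, B, C, D}

Start in {S}.
Read 'b': S→{C, D}; union {C, D}; ε-closure = {S, A, B, C, D}.
Read 'c': S→{C, D}, A→{S, C}, B→∅, C→∅, D→∅; union {S, C, D}; ε-closure = {S, A, B, C, D}.
Read 'a': S→{A, C}, A→∅, B→∅, C→∅, D→{A, D}; union {A, C, D}; ε-closure = {S, A, B, C, D}.
Read 'b': S→{C, D}, A→{S, D}, B→{D}, C→{S}, D→{B}; union {S, B, C, D}; ε-closure = {S, A, B, C, D}.
Read 'b': S→{C, D}, A→{S, D}, B→{D}, C→{S}, D→{B}; union {S, B, C, D}; ε-closure = {S, A, B, C, D}.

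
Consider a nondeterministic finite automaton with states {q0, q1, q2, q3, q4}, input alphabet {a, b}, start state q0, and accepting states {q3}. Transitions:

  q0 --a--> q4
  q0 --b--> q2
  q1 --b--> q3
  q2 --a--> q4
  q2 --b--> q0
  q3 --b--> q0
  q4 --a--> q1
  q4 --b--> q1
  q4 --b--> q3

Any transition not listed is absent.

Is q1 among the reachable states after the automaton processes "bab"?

Start in {q0}.
Read 'b': q0→{q2}; now {q2}.
Read 'a': q2→{q4}; now {q4}.
Read 'b': q4→{q1, q3}; now {q1, q3}.
State q1 is in {q1, q3}.

Yes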